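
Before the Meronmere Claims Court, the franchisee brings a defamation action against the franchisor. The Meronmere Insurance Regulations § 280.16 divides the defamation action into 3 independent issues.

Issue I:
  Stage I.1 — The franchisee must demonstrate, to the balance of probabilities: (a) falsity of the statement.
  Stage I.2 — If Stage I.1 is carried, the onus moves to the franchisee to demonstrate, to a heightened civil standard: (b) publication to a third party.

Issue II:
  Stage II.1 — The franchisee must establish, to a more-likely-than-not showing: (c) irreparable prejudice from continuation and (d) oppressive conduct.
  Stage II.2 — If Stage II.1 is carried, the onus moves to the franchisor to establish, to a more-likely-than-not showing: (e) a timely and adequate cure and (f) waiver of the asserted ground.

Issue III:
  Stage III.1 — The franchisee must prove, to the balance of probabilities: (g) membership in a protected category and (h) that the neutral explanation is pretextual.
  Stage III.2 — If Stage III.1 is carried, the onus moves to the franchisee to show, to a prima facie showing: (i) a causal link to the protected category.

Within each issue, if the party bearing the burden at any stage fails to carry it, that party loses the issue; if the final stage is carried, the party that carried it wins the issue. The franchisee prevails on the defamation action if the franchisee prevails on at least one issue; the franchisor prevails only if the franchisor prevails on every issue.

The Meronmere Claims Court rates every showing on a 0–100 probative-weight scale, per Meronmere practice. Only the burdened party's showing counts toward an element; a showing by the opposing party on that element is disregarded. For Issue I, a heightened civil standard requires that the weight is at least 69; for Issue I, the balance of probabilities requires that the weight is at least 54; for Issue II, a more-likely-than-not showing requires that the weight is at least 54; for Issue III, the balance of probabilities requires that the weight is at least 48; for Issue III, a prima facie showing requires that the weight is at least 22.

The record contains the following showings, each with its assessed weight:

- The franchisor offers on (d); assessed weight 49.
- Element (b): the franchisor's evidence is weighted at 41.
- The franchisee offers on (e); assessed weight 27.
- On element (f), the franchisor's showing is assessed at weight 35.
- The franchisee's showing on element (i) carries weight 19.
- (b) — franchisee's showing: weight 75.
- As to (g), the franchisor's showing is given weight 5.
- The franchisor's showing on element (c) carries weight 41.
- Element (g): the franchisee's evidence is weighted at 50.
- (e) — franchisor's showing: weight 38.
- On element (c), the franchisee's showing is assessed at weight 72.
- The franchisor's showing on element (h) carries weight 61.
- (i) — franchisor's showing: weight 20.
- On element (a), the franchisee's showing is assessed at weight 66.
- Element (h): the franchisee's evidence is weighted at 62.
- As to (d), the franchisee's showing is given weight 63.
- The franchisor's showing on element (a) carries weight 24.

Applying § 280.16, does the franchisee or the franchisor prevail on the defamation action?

— Issue I —
At Stage I.1 the franchisee must meet the balance of probabilities (weight is at least 54): on (a) the weight is 66 (the franchisor's 24 is given no effect), which does reach 54, so (a) meets the standard.
  Stage I.1 carried; the burden remains with the franchisee.
At Stage I.2 the franchisee must meet a heightened civil standard (weight is at least 69): on (b) the weight is 75 (the franchisor's 41 is given no effect), which does reach 69, so (b) meets the standard.
  All elements met at the final stage.
With every stage satisfied, the franchisee prevails on this issue.
— Issue II —
Stage II.1 — burden on franchisee; standard: a more-likely-than-not showing (weight is at least 54).
    (c): 72 (franchisor's 41 disregarded) ≥ 54 [met]
    (d): 63 (franchisor's 49 disregarded) ≥ 54 [met]
  Stage II.1 carried; the burden shifts to the franchisor.
Stage II.2 — burden on franchisor; standard: a more-likely-than-not showing (weight is at least 54).
    (e): 38 (franchisee's 27 disregarded) < 54 [not met]
    (f): 35 < 54 [not met]
  Not every element is met, so the franchisor fails to carry Stage II.2.
The franchisee prevails on this issue.
— Issue III —
At Stage III.1 the franchisee must meet the balance of probabilities (weight is at least 48): on (g) the weight is 50 (the franchisor's 5 is given no effect), ≥ 48, so (g) meets the standard; on (h) the weight is 62 (the franchisor's 61 is given no effect), which does reach 48, so (h) meets the standard.
  Stage III.1 is satisfied; the franchisee continues to bear the burden.
At Stage III.2 the franchisee must meet a prima facie showing (weight is at least 22): on (i) the weight is 19 (the franchisor's 20 is given no effect), which does not reach 22, so (i) does not meet the standard.
  The franchisee does not carry Stage III.2.
The analysis ends at Stage III.2; the franchisor prevails on this issue.
Per-issue: Issue I → franchisee; Issue II → franchisee; Issue III → franchisor. The franchisee must prevail on at least one issue; overall, the franchisee prevails.

franchisee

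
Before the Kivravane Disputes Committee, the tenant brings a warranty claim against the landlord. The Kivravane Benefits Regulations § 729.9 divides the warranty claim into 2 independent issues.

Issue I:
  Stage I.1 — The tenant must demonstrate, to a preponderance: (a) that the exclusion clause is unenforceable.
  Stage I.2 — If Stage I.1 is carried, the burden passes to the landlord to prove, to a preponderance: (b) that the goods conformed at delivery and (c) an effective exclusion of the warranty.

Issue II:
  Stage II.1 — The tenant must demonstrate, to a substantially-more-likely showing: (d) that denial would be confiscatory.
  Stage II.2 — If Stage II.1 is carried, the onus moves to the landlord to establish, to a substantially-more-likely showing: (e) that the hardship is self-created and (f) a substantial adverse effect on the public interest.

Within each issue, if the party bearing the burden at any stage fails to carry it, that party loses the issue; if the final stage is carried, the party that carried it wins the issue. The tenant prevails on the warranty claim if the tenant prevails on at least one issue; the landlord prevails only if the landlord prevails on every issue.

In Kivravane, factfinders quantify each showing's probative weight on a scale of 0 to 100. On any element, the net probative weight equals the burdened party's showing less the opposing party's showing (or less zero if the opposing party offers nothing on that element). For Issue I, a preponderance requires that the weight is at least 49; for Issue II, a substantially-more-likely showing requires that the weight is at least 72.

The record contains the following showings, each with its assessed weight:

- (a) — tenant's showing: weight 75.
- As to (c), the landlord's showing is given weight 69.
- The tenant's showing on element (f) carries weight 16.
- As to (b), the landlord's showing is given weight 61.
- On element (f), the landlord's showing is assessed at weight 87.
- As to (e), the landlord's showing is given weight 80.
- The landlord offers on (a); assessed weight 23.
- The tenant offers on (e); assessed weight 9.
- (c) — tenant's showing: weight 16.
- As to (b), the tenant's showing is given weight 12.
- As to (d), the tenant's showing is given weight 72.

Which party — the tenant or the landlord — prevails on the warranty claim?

tenant

— Issue I —
At Stage I.1 the tenant must meet a preponderance (weight is at least 49): on (a) the weight is 75 less the opposing 23 gives net 52, which does reach 49, so (a) meets the standard.
  Stage I.1 carried; the burden shifts to the landlord.
At Stage I.2 the landlord must meet a preponderance (weight is at least 49): on (b) the weight is 61 less the opposing 12 gives net 49, ≥ 49, so (b) meets the standard; on (c) the weight is 69 less the opposing 16 gives net 53, ≥ 49, so (c) meets the standard.
  All elements met at the final stage.
Every stage carried; the landlord prevails on this issue.
— Issue II —
Stage II.1 — burden on tenant; standard: a substantially-more-likely showing (weight is at least 72).
    (d): 72 ≥ 72 [met]
  All elements met. The burden passes to the landlord.
Stage II.2 — burden on landlord; standard: a substantially-more-likely showing (weight is at least 72).
    (e): 80 − 9 = 71 < 72 [not met]
    (f): 87 − 16 = 71 < 72 [not met]
  Not every element is met, so the landlord fails to carry Stage II.2.
So the tenant prevails on this issue.
Per-issue: Issue I → landlord; Issue II → tenant. The tenant must prevail on at least one issue; overall, the tenant prevails.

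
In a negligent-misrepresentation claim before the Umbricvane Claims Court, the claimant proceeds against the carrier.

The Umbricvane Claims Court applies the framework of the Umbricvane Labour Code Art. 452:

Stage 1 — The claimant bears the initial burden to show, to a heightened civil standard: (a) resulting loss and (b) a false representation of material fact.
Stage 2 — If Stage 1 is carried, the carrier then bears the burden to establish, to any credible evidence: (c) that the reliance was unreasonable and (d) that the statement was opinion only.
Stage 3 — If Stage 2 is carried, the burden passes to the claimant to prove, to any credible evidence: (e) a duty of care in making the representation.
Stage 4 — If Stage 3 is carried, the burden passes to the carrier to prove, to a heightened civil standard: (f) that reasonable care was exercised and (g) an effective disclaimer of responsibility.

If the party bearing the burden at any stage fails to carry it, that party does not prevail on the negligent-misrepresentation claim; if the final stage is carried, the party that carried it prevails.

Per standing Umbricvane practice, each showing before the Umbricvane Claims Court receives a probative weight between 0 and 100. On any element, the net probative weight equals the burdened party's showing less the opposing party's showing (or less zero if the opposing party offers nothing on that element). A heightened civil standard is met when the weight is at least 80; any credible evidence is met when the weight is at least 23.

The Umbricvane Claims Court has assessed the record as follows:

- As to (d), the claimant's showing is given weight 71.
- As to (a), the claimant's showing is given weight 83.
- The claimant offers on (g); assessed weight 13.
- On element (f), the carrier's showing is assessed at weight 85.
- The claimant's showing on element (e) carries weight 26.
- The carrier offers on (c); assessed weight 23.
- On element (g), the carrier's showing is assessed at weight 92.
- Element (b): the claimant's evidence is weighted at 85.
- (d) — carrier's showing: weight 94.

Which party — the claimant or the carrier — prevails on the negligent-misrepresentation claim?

claimant

Stage 1 — burden on claimant; standard: a heightened civil standard (weight is at least 80).
    (a): 83 ≥ 80 [met]
    (b): 85 ≥ 80 [met]
  The claimant carries Stage 1; the carrier now bears the burden.
Stage 2 — burden on carrier; standard: any credible evidence (weight is at least 23).
    (c): 23 ≥ 23 [met]
    (d): 94 − 71 = 23 ≥ 23 [met]
  Stage 2 is satisfied; the onus moves to the claimant.
Stage 3 — burden on claimant; standard: any credible evidence (weight is at least 23).
    (e): 26 ≥ 23 [met]
  Stage 3 carried; the burden shifts to the carrier.
Stage 4 — burden on carrier; standard: a heightened civil standard (weight is at least 80).
    (f): 85 ≥ 80 [met]
    (g): 92 − 13 = 79 < 80 [not met]
  Stage 4 not carried; the carrier fails its burden.
The analysis ends at Stage 4; the claimant prevails.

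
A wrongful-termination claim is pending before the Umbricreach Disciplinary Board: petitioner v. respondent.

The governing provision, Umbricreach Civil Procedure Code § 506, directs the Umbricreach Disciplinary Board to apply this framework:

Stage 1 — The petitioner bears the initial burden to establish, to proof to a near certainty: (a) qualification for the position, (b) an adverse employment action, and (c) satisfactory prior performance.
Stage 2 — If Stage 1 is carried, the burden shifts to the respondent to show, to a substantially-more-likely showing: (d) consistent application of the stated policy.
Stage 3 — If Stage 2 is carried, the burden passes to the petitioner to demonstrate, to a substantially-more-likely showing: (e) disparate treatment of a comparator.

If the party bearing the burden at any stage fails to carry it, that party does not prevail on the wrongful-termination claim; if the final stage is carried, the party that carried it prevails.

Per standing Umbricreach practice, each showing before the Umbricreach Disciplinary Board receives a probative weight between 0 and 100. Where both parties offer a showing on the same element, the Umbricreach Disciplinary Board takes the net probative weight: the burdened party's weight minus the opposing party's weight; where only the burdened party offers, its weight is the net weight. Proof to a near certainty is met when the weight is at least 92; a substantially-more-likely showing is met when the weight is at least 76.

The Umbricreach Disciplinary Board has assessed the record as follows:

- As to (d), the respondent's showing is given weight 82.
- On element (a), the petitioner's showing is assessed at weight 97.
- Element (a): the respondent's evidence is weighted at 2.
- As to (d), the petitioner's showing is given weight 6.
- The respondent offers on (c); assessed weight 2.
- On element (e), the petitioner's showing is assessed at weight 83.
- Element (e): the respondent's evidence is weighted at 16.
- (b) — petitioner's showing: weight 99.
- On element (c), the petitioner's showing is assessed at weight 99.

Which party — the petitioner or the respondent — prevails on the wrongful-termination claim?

At Stage 1 the petitioner must meet proof to a near certainty (weight is at least 92): on (a) the weight is 97 less the opposing 2 gives net 95, ≥ 92, so (a) meets the standard; on (b) the weight is 99, ≥ 92, so (b) meets the standard; on (c) the weight is 99 less the opposing 2 gives net 97, ≥ 92, so (c) meets the standard.
  Stage 1 is satisfied; the onus moves to the respondent.
At Stage 2 the respondent must meet a substantially-more-likely showing (weight is at least 76): on (d) the weight is 82 less the opposing 6 gives net 76, which does reach 76, so (d) meets the standard.
  Stage 2 carried; the burden shifts to the petitioner.
At Stage 3 the petitioner must meet a substantially-more-likely showing (weight is at least 76): on (e) the weight is 83 less the opposing 16 gives net 67, < 76, so (e) does not meet the standard.
  Stage 3 not carried; the petitioner fails its burden.
The analysis ends at Stage 3; the respondent prevails.

respondent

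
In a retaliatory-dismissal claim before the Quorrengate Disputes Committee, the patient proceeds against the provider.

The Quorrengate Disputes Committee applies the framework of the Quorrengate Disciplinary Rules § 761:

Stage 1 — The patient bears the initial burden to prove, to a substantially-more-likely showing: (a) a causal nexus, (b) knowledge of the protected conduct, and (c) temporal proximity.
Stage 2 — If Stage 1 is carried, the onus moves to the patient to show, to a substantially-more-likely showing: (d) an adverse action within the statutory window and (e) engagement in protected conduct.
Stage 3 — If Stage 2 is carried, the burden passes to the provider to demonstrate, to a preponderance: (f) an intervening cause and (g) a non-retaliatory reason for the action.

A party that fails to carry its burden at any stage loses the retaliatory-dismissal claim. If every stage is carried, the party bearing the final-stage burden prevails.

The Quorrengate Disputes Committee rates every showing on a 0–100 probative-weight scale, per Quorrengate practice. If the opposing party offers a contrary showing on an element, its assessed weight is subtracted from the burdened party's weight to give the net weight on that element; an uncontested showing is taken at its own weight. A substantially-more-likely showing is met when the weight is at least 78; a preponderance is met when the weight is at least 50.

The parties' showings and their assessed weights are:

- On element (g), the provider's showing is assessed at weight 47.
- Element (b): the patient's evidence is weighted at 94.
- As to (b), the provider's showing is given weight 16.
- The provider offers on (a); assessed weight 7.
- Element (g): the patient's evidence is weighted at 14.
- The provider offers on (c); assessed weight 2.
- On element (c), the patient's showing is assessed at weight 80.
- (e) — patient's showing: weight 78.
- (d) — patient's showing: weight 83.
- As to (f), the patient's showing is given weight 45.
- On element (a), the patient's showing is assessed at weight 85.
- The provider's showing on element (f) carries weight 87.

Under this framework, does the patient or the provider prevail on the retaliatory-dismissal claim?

patient

Stage 1 (patient, a substantially-more-likely showing, weight is at least 78): (a) net 85−7=78 ≥ 78 — meets; (b) net 94−16=78 ≥ 78 — meets; (c) net 80−2=78 ≥ 78 — meets.
  Stage 1 carried; the burden remains with the patient.
Stage 2 (patient, a substantially-more-likely showing, weight is at least 78): (d) 83 ≥ 78 — meets; (e) 78 ≥ 78 — meets.
  The patient carries Stage 2; the provider now bears the burden.
Stage 3 (provider, a preponderance, weight is at least 50): (f) net 87−45=42 < 50 — fails; (g) net 47−14=33 < 50 — fails.
  Stage 3 not carried; the provider fails its burden.
So the patient prevails.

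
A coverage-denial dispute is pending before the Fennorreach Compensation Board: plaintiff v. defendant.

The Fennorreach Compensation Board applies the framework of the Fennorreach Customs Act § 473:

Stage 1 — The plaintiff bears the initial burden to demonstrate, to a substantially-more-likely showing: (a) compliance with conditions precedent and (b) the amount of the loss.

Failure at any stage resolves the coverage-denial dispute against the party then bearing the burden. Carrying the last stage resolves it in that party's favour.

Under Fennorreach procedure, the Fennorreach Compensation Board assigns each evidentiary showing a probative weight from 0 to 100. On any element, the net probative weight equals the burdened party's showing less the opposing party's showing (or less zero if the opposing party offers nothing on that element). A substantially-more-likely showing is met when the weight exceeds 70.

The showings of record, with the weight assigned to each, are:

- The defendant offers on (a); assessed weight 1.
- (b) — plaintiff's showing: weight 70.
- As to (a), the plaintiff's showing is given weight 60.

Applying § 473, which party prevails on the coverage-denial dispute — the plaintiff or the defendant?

Stage 1 (plaintiff, a substantially-more-likely showing, weight exceeds 70): (a) net 60−1=59 ≤ 70 — fails; (b) 70 ≤ 70 — fails.
  The plaintiff does not carry Stage 1.
So the defendant prevails.

defendant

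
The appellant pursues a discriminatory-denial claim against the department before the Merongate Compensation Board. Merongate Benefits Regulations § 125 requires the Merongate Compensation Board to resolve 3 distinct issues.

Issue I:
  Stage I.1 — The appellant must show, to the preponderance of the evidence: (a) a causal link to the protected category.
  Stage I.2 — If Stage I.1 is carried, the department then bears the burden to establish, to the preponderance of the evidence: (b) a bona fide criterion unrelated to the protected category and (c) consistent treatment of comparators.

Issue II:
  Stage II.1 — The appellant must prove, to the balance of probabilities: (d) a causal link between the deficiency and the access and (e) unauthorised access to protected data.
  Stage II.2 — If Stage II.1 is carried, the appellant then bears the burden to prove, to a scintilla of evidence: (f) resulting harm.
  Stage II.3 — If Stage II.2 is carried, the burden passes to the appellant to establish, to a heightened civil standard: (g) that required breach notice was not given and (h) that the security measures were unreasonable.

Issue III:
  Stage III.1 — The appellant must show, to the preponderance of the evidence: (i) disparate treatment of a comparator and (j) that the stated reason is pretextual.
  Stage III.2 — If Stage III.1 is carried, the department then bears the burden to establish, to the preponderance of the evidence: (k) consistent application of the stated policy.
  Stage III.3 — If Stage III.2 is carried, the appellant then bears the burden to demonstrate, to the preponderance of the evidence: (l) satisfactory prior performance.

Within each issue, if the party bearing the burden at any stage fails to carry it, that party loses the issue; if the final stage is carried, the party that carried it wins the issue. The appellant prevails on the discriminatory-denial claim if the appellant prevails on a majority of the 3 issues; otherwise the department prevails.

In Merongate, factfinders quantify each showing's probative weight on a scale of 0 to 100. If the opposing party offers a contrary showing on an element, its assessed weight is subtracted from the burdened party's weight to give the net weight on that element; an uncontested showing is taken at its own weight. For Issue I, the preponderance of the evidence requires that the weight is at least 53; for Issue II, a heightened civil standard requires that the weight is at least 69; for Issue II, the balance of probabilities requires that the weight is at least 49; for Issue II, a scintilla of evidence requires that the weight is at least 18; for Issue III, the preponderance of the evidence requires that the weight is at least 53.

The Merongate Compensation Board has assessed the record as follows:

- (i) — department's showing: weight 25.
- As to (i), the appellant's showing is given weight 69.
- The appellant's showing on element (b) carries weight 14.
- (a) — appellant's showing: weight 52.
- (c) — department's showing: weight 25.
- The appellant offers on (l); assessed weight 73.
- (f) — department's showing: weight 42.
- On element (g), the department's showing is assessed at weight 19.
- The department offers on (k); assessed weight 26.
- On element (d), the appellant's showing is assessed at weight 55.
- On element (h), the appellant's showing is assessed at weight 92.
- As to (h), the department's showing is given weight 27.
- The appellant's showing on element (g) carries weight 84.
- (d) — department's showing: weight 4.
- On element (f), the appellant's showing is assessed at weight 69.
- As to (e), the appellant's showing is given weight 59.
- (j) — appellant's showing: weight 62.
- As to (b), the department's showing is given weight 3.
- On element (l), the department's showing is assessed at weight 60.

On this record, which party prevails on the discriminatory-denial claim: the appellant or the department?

— Issue I —
At Stage I.1 the appellant must meet the preponderance of the evidence (weight is at least 53): on (a) the weight is 52, < 53, so (a) does not meet the standard.
  Not every element is met, so the appellant fails to carry Stage I.1.
The analysis ends at Stage I.1; the department prevails on this issue.
— Issue II —
Stage II.1 — burden on appellant; standard: the balance of probabilities (weight is at least 49).
    (d): 55 − 4 = 51 ≥ 49 [met]
    (e): 59 ≥ 49 [met]
  Stage II.1 is satisfied; the appellant continues to bear the burden.
Stage II.2 — burden on appellant; standard: a scintilla of evidence (weight is at least 18).
    (f): 69 − 42 = 27 ≥ 18 [met]
  All elements met. The appellant retains the burden for Stage II.3.
Stage II.3 — burden on appellant; standard: a heightened civil standard (weight is at least 69).
    (g): 84 − 19 = 65 < 69 [not met]
    (h): 92 − 27 = 65 < 69 [not met]
  The appellant does not carry Stage II.3.
The department prevails on this issue.
— Issue III —
Stage III.1 (appellant, the preponderance of the evidence, weight is at least 53): (i) net 69−25=44 < 53 — fails; (j) 62 ≥ 53 — meets.
  The appellant does not carry Stage III.1.
The analysis ends at Stage III.1; the department prevails on this issue.
Per-issue: Issue I → department; Issue II → department; Issue III → department. The appellant must prevail on a majority of issues; overall, the department prevails.

department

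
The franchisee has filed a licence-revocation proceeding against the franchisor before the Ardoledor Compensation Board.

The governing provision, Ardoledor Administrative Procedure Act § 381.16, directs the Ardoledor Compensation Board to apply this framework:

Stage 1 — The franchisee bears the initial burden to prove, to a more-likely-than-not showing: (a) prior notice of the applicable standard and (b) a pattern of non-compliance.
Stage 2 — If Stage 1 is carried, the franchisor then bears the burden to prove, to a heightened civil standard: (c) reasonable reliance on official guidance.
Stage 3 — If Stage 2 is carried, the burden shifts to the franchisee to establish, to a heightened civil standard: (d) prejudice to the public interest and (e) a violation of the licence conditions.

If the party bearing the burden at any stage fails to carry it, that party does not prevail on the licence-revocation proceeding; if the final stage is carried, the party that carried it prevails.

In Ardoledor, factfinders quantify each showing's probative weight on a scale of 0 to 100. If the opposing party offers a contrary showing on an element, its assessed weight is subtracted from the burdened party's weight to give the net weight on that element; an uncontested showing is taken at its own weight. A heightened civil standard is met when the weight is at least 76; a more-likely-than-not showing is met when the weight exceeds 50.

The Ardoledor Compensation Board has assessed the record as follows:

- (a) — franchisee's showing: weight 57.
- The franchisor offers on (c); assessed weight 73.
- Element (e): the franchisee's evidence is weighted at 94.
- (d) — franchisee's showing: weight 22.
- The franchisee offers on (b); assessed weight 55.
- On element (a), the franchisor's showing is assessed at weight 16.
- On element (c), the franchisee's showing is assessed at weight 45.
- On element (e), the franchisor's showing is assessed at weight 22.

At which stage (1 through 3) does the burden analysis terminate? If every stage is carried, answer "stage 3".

At Stage 1 the franchisee must meet a more-likely-than-not showing (weight exceeds 50): on (a) the weight is 57 less the opposing 16 gives net 41, ≤ 50, so (a) does not meet the standard; on (b) the weight is 55, which does exceed 50, so (b) meets the standard.
  Stage 1 not carried; the franchisee fails its burden.
So the franchisor prevails.

stage 1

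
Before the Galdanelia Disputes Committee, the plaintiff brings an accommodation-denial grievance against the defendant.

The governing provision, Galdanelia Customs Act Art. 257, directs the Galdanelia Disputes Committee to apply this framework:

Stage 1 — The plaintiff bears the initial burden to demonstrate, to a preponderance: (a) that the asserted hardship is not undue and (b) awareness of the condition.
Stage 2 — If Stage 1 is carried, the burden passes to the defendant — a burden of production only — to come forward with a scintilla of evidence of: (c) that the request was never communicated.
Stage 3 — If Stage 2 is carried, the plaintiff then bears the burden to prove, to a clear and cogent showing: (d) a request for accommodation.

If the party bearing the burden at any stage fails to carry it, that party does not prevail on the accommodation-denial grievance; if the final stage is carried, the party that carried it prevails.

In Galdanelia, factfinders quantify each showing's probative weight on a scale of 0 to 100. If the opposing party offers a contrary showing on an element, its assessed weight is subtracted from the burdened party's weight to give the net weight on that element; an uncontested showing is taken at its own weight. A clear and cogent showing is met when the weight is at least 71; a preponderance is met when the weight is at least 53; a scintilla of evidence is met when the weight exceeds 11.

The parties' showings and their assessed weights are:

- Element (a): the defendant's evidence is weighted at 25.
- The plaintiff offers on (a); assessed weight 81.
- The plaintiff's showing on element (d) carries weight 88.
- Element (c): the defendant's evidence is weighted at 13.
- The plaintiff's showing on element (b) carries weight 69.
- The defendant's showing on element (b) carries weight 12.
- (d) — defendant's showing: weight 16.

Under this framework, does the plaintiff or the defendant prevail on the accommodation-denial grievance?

At Stage 1 the plaintiff must meet a preponderance (weight is at least 53): on (a) the weight is 81 less the opposing 25 gives net 56, ≥ 53, so (a) meets the standard; on (b) the weight is 69 less the opposing 12 gives net 57, which does reach 53, so (b) meets the standard.
  All elements met. The burden passes to the defendant.
At Stage 2 the defendant must meet a scintilla of evidence (weight exceeds 11): on (c) the weight is 13, which does exceed 11, so (c) meets the standard.
  Stage 2 is satisfied; the onus moves to the plaintiff.
At Stage 3 the plaintiff must meet a clear and cogent showing (weight is at least 71): on (d) the weight is 88 less the opposing 16 gives net 72, ≥ 71, so (d) meets the standard.
  Stage 3 carried; the final stage is satisfied.
All stages carried — the plaintiff prevails.

plaintiff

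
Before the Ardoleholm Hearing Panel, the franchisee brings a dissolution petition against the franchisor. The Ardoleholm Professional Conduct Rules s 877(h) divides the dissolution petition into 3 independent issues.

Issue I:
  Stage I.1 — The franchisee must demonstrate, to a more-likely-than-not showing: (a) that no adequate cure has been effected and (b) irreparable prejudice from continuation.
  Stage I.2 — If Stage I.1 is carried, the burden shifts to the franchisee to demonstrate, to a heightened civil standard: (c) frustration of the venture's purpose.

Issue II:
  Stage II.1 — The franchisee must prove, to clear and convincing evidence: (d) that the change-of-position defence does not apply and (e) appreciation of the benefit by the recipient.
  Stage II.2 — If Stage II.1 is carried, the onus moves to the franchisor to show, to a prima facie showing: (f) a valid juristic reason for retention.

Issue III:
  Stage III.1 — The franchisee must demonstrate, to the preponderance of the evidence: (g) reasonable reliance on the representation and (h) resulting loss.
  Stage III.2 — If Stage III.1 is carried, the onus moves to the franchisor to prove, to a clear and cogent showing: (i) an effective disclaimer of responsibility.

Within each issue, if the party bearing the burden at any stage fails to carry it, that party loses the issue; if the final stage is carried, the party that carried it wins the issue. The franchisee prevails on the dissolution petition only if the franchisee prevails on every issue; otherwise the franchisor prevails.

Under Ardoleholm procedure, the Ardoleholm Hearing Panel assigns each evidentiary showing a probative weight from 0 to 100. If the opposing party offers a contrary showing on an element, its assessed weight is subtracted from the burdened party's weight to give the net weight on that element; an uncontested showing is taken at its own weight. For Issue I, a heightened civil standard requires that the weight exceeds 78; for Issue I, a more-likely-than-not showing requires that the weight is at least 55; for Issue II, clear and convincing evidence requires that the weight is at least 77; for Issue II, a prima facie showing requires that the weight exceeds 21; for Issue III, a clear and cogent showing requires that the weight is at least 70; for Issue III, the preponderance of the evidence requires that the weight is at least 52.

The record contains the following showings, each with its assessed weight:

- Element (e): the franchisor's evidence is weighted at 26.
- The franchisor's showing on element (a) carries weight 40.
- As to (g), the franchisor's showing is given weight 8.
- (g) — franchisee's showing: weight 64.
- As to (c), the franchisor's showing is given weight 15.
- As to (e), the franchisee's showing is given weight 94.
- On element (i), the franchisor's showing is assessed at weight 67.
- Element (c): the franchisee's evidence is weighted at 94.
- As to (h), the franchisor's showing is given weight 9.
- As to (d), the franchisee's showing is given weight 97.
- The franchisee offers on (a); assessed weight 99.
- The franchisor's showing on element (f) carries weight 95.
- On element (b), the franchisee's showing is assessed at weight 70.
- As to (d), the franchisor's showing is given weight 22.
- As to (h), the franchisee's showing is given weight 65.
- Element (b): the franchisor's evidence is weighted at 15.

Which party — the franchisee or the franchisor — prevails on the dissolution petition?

franchisor

— Issue I —
Stage I.1 (franchisee, a more-likely-than-not showing, weight is at least 55): (a) net 99−40=59 ≥ 55 — meets; (b) net 70−15=55 ≥ 55 — meets.
  Stage I.1 is satisfied; the franchisee continues to bear the burden.
Stage I.2 (franchisee, a heightened civil standard, weight exceeds 78): (c) net 94−15=79 > 78 — meets.
  The franchisee carries the last stage.
All stages carried — the franchisee prevails on this issue.
— Issue II —
Stage II.1 — burden on franchisee; standard: clear and convincing evidence (weight is at least 77).
    (d): 97 − 22 = 75 < 77 [not met]
    (e): 94 − 26 = 68 < 77 [not met]
  The franchisee does not carry Stage II.1.
The analysis ends at Stage II.1; the franchisor prevails on this issue.
— Issue III —
At Stage III.1 the franchisee must meet the preponderance of the evidence (weight is at least 52): on (g) the weight is 64 less the opposing 8 gives net 56, ≥ 52, so (g) meets the standard; on (h) the weight is 65 less the opposing 9 gives net 56, which does reach 52, so (h) meets the standard.
  Stage III.1 is satisfied; the onus moves to the franchisor.
At Stage III.2 the franchisor must meet a clear and cogent showing (weight is at least 70): on (i) the weight is 67, < 70, so (i) does not meet the standard.
  Stage III.2 not carried; the franchisor fails its burden.
The analysis ends at Stage III.2; the franchisee prevails on this issue.
Per-issue: Issue I → franchisee; Issue II → franchisor; Issue III → franchisee. The franchisee must prevail on every issue; overall, the franchisor prevails.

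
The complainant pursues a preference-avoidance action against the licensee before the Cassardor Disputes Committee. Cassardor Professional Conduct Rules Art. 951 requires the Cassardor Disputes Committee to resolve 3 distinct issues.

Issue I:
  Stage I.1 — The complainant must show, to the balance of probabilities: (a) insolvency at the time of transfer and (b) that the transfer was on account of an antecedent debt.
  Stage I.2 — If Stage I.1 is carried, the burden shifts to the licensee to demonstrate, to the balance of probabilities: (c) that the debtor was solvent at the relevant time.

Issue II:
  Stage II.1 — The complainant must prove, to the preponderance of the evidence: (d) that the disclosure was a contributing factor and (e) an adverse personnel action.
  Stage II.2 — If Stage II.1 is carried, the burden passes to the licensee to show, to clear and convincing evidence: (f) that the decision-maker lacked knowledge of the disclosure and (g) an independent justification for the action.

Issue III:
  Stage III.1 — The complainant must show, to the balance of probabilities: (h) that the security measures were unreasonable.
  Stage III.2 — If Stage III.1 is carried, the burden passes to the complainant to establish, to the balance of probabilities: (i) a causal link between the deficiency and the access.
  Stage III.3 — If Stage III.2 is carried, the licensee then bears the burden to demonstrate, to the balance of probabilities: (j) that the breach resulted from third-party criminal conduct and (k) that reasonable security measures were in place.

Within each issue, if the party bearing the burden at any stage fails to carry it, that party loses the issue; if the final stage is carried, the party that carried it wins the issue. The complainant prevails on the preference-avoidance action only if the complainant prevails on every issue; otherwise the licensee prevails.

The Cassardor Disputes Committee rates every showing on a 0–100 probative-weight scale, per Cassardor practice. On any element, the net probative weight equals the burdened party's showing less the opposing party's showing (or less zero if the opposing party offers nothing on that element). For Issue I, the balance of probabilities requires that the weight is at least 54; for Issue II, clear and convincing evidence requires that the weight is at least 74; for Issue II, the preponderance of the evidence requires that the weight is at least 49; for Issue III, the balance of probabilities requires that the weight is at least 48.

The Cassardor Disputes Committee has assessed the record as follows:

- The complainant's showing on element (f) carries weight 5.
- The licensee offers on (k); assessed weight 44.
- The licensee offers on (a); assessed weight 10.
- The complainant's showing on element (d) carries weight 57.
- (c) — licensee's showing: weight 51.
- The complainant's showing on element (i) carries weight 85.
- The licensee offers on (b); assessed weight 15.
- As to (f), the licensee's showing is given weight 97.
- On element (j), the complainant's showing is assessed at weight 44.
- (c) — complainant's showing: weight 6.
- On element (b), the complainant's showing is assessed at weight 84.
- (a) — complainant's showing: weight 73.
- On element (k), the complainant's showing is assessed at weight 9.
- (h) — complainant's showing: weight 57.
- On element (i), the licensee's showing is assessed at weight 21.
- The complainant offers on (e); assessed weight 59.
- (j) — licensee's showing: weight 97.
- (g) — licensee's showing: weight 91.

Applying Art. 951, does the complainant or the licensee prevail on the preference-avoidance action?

licensee

— Issue I —
Stage I.1 — burden on complainant; standard: the balance of probabilities (weight is at least 54).
    (a): 73 − 10 = 63 ≥ 54 [met]
    (b): 84 − 15 = 69 ≥ 54 [met]
  Stage I.1 carried; the burden shifts to the licensee.
Stage I.2 — burden on licensee; standard: the balance of probabilities (weight is at least 54).
    (c): 51 − 6 = 45 < 54 [not met]
  The licensee does not carry Stage I.2.
The complainant prevails on this issue.
— Issue II —
Stage II.1 (complainant, the preponderance of the evidence, weight is at least 49): (d) 57 ≥ 49 — meets; (e) 59 ≥ 49 — meets.
  The complainant carries Stage II.1; the licensee now bears the burden.
Stage II.2 (licensee, clear and convincing evidence, weight is at least 74): (f) net 97−5=92 ≥ 74 — meets; (g) 91 ≥ 74 — meets.
  The licensee carries the last stage.
Every stage carried; the licensee prevails on this issue.
— Issue III —
Stage III.1 (complainant, the balance of probabilities, weight is at least 48): (h) 57 ≥ 48 — meets.
  All elements met. The complainant retains the burden for Stage III.2.
Stage III.2 (complainant, the balance of probabilities, weight is at least 48): (i) net 85−21=64 ≥ 48 — meets.
  Stage III.2 carried; the burden shifts to the licensee.
Stage III.3 (licensee, the balance of probabilities, weight is at least 48): (j) net 97−44=53 ≥ 48 — meets; (k) net 44−9=35 < 48 — fails.
  Stage III.3 not carried; the licensee fails its burden.
The analysis ends at Stage III.3; the complainant prevails on this issue.
Per-issue: Issue I → complainant; Issue II → licensee; Issue III → complainant. The complainant must prevail on every issue; overall, the licensee prevails.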